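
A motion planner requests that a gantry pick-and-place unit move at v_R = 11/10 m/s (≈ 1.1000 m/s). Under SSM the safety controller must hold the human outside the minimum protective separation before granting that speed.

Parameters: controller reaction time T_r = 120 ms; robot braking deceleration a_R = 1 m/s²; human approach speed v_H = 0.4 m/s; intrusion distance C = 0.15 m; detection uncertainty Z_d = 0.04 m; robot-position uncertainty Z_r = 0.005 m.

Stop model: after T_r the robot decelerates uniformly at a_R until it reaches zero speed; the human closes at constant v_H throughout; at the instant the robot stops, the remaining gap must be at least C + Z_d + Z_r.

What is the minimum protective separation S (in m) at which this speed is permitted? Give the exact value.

stop time T_s = (11/10)/1 = 1.1000 s
robot in T_r: 1.1000·0.1200 = 0.1320 m
robot under decel: 1.1000²/(2·1.0000) = 0.6050 m
human over T_r+T_s: 0.4000·(0.1200+1.1000) = 0.4880 m
C+Z_d+Z_r = 0.1500+0.0400+0.0050 = 0.1950 m
S_min ≈ 0.1320+0.6050+0.4880+0.1950  ⇒  S_min = 71/50 m

S_min = 71/50 m = 1.4200 m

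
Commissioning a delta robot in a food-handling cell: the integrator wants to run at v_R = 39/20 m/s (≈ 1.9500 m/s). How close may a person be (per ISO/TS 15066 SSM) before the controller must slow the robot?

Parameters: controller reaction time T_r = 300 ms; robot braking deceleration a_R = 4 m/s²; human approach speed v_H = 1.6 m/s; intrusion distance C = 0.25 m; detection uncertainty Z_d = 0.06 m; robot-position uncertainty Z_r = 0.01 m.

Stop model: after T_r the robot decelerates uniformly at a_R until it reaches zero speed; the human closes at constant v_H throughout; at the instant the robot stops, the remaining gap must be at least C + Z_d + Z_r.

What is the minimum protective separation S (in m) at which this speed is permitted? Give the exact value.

S_min = 8449/3200 m = 2.6403 m

braking lasts T_s = (39/20)/4 = 0.4875 s
robot in T_r: 1.9500·0.3000 = 0.5850 m
robot under decel: 1.9500²/(2·4.0000) = 0.4753 m
human over T_r+T_s: 1.6000·(0.3000+0.4875) = 1.2600 m
C+Z_d+Z_r = 0.2500+0.0600+0.0100 = 0.3200 m
S_min ≈ 0.5850+0.4753+1.2600+0.3200  ⇒  S_min = 8449/3200 m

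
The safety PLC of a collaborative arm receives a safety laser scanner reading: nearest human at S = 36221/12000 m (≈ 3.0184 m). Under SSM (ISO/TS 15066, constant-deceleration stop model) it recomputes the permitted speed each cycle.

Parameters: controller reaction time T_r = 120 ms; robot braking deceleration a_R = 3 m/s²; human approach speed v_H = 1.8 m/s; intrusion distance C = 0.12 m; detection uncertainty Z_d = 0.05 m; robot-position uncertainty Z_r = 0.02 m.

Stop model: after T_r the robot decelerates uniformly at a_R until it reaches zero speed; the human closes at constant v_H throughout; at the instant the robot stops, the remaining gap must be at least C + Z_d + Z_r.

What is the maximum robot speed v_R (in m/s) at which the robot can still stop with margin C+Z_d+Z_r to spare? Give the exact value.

at the boundary: (1/6)·v² + (18/25)·v + (-31349/12000) = 0
  disc = (18/25)² − 4·(1/6)·(-31349/12000) = 203401/90000 ; √disc = 451/300
  v_R = (−(18/25) + 451/300) / (2·(1/6)) = 47/20 m/s
check:
stop time T_s = (47/20)/3 = 0.7833 s
robot in T_r: 2.3500·0.1200 = 0.2820 m
robot under decel: 2.3500²/(2·3.0000) = 0.9204 m
person approaches 1.8000·(0.1200+0.7833) = 1.6260 m
residual clearance needed = 0.1200+0.0500+0.0200 = 0.1900 m
sum ≈ 0.2820+0.9204+1.6260+0.1900 ≈ 3.0184 m = S ✓

v_R_max = 47/20 m/s = 2.3500 m/s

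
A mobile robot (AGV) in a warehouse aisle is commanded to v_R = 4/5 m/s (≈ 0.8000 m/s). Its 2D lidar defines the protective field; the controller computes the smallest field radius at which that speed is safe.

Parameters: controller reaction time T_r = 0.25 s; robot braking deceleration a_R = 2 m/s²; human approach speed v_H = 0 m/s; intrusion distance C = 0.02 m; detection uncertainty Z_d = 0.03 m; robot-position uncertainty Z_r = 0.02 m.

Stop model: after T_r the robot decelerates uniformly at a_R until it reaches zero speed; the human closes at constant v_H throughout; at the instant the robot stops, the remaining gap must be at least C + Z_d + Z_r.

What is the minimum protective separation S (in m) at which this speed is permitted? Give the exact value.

S_min = 43/100 m = 0.4300 m

braking lasts T_s = (4/5)/2 = 0.4000 s
robot in T_r: 0.8000·0.2500 = 0.2000 m
braking distance = 0.8000²/(2·2.0000) = 0.1600 m
human over T_r+T_s: 0.0000·(0.2500+0.4000) = 0.0000 m
C+Z_d+Z_r = 0.0200+0.0300+0.0200 = 0.0700 m
S_min ≈ 0.2000+0.1600+0.0000+0.0700  ⇒  S_min = 43/100 m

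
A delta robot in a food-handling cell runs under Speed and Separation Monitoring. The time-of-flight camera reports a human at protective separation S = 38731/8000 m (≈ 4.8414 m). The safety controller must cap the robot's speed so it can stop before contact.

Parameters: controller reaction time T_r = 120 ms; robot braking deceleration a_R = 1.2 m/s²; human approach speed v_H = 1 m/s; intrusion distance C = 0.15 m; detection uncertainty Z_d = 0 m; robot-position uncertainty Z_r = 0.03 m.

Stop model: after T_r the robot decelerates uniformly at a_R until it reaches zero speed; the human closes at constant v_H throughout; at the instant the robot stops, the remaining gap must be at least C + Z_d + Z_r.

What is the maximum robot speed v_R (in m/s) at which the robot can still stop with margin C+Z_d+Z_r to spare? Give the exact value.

collect terms ⇒ (5/12)·v_R² + (143/150)·v_R + (-36331/8000) = 0
  disc = (143/150)² − 4·(5/12)·(-36331/8000) = 3052009/360000 ; √disc = 1747/600
  v_R = (−(143/150) + 1747/600) / (2·(5/12)) = 47/20 m/s
check:
braking lasts T_s = (47/20)/(6/5) = 1.9583 s
robot covers v_R·T_r = 2.3500·0.1200 = 0.2820 m before braking
braking distance = 2.3500²/(2·1.2000) = 2.3010 m
human closes 1.0000·2.0783 = 2.0783 m
residual clearance needed = 0.1500+0.0000+0.0300 = 0.1800 m
sum ≈ 0.2820+2.3010+2.0783+0.1800 ≈ 4.8414 m = S ✓

v_R_max = 47/20 m/s = 2.3500 m/s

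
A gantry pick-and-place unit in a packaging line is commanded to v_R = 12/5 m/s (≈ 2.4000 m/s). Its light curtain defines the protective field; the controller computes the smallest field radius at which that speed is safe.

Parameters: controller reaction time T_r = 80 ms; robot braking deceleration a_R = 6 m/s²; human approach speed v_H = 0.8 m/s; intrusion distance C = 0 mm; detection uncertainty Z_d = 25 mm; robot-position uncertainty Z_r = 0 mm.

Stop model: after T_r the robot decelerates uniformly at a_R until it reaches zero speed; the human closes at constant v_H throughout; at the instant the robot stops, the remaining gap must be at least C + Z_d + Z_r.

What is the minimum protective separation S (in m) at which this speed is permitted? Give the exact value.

braking lasts T_s = (12/5)/6 = 0.4000 s
robot covers v_R·T_r = 2.4000·0.0800 = 0.1920 m before braking
robot covers 2.4000·0.4000 − ½·6.0000·0.4000² = 0.4800 m while stopping
human closes 0.8000·0.4800 = 0.3840 m
residual clearance needed = 0.0000+0.0250+0.0000 = 0.0250 m
S_min ≈ 0.1920+0.4800+0.3840+0.0250  ⇒  S_min = 1081/1000 m

S_min = 1081/1000 m = 1.0810 m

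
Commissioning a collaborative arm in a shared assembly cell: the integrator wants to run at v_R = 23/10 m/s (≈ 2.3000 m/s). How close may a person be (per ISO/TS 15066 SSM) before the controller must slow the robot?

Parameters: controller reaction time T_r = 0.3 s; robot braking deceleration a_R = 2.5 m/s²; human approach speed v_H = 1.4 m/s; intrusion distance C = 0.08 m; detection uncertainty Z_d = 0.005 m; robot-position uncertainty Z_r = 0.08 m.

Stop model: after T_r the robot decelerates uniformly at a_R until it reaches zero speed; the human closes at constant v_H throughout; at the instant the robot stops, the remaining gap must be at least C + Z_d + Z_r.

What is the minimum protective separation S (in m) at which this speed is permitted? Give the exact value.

S_min = 3621/1000 m = 3.6210 m

stop time T_s = (23/10)/(5/2) = 0.9200 s
robot covers v_R·T_r = 2.3000·0.3000 = 0.6900 m before braking
braking distance = 2.3000²/(2·2.5000) = 1.0580 m
person approaches 1.4000·(0.3000+0.9200) = 1.7080 m
C+Z_d+Z_r = 0.0800+0.0050+0.0800 = 0.1650 m
S_min ≈ 0.6900+1.0580+1.7080+0.1650  ⇒  S_min = 3621/1000 m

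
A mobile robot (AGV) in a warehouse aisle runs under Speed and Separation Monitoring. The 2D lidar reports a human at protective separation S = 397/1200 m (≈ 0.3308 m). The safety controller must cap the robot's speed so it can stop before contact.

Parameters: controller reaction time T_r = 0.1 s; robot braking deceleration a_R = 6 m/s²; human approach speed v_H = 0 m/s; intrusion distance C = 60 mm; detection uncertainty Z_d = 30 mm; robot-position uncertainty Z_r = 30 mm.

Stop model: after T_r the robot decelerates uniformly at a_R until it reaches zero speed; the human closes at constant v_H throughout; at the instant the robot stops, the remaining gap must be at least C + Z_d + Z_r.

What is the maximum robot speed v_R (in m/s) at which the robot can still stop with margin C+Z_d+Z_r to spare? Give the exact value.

v_R_max = 11/10 m/s = 1.1000 m/s

collect terms ⇒ (1/12)·v_R² + (1/10)·v_R + (-253/1200) = 0
  disc = (1/10)² − 4·(1/12)·(-253/1200) = 289/3600 ; √disc = 17/60
  v_R = (−(1/10) + 17/60) / (2·(1/12)) = 11/10 m/s
check:
T_s = v_R/a_R = (11/10)/6 = 0.1833 s
reaction-phase robot travel = 1.1000·0.1000 = 0.1100 m
robot under decel: 1.1000²/(2·6.0000) = 0.1008 m
person approaches 0.0000·(0.1000+0.1833) = 0.0000 m
C+Z_d+Z_r = 0.0600+0.0300+0.0300 = 0.1200 m
sum ≈ 0.1100+0.1008+0.0000+0.1200 ≈ 0.3308 m = S ✓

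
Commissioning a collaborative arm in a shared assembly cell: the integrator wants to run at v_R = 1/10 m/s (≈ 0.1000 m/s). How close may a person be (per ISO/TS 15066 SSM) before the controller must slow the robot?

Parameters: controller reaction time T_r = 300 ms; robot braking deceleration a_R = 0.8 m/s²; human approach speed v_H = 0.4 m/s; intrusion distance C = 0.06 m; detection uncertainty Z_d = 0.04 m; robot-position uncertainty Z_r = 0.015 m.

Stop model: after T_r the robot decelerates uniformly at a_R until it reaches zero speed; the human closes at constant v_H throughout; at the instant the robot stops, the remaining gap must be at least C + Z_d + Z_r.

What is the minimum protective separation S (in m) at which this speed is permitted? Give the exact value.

S_min = 257/800 m = 0.3212 m

stop time T_s = (1/10)/(4/5) = 0.1250 s
robot covers v_R·T_r = 0.1000·0.3000 = 0.0300 m before braking
braking distance = 0.1000²/(2·0.8000) = 0.0063 m
human over T_r+T_s: 0.4000·(0.3000+0.1250) = 0.1700 m
residual clearance needed = 0.0600+0.0400+0.0150 = 0.1150 m
S_min ≈ 0.0300+0.0063+0.1700+0.1150  ⇒  S_min = 257/800 m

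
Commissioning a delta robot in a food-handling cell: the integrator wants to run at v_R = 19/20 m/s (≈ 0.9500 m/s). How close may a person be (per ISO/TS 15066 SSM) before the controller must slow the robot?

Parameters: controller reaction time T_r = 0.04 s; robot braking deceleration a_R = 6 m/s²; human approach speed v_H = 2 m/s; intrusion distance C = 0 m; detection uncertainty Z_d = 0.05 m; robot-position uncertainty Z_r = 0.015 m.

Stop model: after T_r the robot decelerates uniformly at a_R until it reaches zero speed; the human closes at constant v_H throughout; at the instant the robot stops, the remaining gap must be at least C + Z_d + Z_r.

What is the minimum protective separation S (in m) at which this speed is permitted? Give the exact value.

S_min = 4599/8000 m = 0.5749 m

braking lasts T_s = (19/20)/6 = 0.1583 s
robot in T_r: 0.9500·0.0400 = 0.0380 m
robot under decel: 0.9500²/(2·6.0000) = 0.0752 m
human closes 2.0000·0.1983 = 0.3967 m
margins: 0.0000+0.0500+0.0150 = 0.0650 m
S_min ≈ 0.0380+0.0752+0.3967+0.0650  ⇒  S_min = 4599/8000 m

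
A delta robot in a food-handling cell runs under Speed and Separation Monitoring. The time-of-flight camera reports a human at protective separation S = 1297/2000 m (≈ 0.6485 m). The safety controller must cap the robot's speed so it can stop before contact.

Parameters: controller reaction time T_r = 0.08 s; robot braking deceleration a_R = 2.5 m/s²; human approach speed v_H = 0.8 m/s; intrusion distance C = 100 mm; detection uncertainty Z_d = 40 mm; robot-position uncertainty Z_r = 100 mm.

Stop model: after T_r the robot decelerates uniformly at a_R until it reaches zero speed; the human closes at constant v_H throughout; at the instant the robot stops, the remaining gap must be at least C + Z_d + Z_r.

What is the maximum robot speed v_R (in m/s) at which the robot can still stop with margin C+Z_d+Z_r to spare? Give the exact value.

collect terms ⇒ (1/5)·v_R² + (2/5)·v_R + (-689/2000) = 0
  disc = (2/5)² − 4·(1/5)·(-689/2000) = 1089/2500 ; √disc = 33/50
  v_R = (−(2/5) + 33/50) / (2·(1/5)) = 13/20 m/s
check:
stop time T_s = (13/20)/(5/2) = 0.2600 s
robot covers v_R·T_r = 0.6500·0.0800 = 0.0520 m before braking
braking distance = 0.6500²/(2·2.5000) = 0.0845 m
human over T_r+T_s: 0.8000·(0.0800+0.2600) = 0.2720 m
margins: 0.1000+0.0400+0.1000 = 0.2400 m
sum ≈ 0.0520+0.0845+0.2720+0.2400 ≈ 0.6485 m = S ✓

v_R_max = 13/20 m/s = 0.6500 m/s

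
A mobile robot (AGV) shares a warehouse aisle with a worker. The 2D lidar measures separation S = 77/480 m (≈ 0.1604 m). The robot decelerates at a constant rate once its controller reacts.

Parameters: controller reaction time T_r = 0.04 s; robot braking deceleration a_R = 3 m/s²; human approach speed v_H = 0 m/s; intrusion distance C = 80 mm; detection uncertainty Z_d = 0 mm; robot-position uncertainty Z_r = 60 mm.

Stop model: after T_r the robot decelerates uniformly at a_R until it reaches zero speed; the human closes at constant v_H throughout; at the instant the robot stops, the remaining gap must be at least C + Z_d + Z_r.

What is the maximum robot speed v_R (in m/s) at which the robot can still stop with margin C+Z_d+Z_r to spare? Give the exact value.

collect terms ⇒ (1/6)·v_R² + (1/25)·v_R + (-49/2400) = 0
  disc = (1/25)² − 4·(1/6)·(-49/2400) = 1369/90000 ; √disc = 37/300
  v_R = (−(1/25) + 37/300) / (2·(1/6)) = 1/4 m/s
check:
T_s = v_R/a_R = (1/4)/3 = 0.0833 s
reaction-phase robot travel = 0.2500·0.0400 = 0.0100 m
robot under decel: 0.2500²/(2·3.0000) = 0.0104 m
person approaches 0.0000·(0.0400+0.0833) = 0.0000 m
margins: 0.0800+0.0000+0.0600 = 0.1400 m
sum ≈ 0.0100+0.0104+0.0000+0.1400 ≈ 0.1604 m = S ✓

v_R_max = 1/4 m/s = 0.2500 m/s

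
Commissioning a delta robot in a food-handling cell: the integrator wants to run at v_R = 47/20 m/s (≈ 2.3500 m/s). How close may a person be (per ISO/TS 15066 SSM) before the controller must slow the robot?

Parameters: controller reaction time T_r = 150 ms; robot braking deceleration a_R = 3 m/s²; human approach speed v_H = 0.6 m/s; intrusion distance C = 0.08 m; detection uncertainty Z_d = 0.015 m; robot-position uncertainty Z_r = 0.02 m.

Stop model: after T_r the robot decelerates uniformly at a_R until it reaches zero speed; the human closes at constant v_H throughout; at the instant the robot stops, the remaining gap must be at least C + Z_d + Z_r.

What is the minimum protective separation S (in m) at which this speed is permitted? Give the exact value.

stop time T_s = (47/20)/3 = 0.7833 s
robot in T_r: 2.3500·0.1500 = 0.3525 m
robot under decel: 2.3500²/(2·3.0000) = 0.9204 m
human closes 0.6000·0.9333 = 0.5600 m
C+Z_d+Z_r = 0.0800+0.0150+0.0200 = 0.1150 m
S_min ≈ 0.3525+0.9204+0.5600+0.1150  ⇒  S_min = 187/96 m

S_min = 187/96 m = 1.9479 m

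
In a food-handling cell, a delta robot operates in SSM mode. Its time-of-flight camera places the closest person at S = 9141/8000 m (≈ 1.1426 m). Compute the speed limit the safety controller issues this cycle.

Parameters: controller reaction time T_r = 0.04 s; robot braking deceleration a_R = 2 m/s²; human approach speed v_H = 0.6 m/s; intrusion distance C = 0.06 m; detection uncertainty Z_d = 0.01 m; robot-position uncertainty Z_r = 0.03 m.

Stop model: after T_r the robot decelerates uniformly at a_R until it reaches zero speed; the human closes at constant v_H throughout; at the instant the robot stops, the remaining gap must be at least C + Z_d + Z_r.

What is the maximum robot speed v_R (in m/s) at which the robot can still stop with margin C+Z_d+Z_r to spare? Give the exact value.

collect terms ⇒ (1/4)·v_R² + (17/50)·v_R + (-8149/8000) = 0
  disc = (17/50)² − 4·(1/4)·(-8149/8000) = 45369/40000 ; √disc = 213/200
  v_R = (−(17/50) + 213/200) / (2·(1/4)) = 29/20 m/s
check:
stop time T_s = (29/20)/2 = 0.7250 s
robot in T_r: 1.4500·0.0400 = 0.0580 m
robot covers 1.4500·0.7250 − ½·2.0000·0.7250² = 0.5256 m while stopping
person approaches 0.6000·(0.0400+0.7250) = 0.4590 m
C+Z_d+Z_r = 0.0600+0.0100+0.0300 = 0.1000 m
sum ≈ 0.0580+0.5256+0.4590+0.1000 ≈ 1.1426 m = S ✓

v_R_max = 29/20 m/s = 1.4500 m/s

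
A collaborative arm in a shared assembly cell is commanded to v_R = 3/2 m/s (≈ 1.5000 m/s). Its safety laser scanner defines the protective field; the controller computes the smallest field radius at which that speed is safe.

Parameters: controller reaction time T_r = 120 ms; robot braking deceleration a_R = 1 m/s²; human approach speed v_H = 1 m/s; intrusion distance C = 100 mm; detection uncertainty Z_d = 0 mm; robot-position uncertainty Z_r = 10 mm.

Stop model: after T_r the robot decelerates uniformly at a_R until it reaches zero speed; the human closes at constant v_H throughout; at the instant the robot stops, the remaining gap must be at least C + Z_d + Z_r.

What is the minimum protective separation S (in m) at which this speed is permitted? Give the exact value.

S_min = 607/200 m = 3.0350 m

stop time T_s = (3/2)/1 = 1.5000 s
robot covers v_R·T_r = 1.5000·0.1200 = 0.1800 m before braking
braking distance = 1.5000²/(2·1.0000) = 1.1250 m
human closes 1.0000·1.6200 = 1.6200 m
residual clearance needed = 0.1000+0.0000+0.0100 = 0.1100 m
S_min ≈ 0.1800+1.1250+1.6200+0.1100  ⇒  S_min = 607/200 m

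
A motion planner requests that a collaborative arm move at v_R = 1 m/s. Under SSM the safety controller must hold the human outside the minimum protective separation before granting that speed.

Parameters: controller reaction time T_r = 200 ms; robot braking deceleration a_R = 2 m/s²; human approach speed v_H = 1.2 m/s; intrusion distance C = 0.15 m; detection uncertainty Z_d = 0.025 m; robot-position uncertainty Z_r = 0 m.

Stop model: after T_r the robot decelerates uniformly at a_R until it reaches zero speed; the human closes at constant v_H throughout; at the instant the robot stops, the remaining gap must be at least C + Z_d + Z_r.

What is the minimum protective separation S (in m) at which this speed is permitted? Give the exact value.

S_min = 293/200 m = 1.4650 m

braking lasts T_s = 1/2 = 0.5000 s
robot in T_r: 1.0000·0.2000 = 0.2000 m
braking distance = 1.0000²/(2·2.0000) = 0.2500 m
person approaches 1.2000·(0.2000+0.5000) = 0.8400 m
C+Z_d+Z_r = 0.1500+0.0250+0.0000 = 0.1750 m
S_min ≈ 0.2000+0.2500+0.8400+0.1750  ⇒  S_min = 293/200 m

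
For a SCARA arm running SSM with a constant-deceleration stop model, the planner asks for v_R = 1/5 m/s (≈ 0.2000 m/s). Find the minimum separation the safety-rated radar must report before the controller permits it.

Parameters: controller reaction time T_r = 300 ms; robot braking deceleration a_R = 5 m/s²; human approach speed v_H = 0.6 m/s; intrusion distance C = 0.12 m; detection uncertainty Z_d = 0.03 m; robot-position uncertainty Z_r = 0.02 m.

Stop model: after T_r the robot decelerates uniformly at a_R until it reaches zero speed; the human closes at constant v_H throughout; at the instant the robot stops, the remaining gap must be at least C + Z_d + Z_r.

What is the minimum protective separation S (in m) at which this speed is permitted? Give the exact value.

stop time T_s = (1/5)/5 = 0.0400 s
robot covers v_R·T_r = 0.2000·0.3000 = 0.0600 m before braking
robot covers 0.2000·0.0400 − ½·5.0000·0.0400² = 0.0040 m while stopping
human closes 0.6000·0.3400 = 0.2040 m
C+Z_d+Z_r = 0.1200+0.0300+0.0200 = 0.1700 m
S_min ≈ 0.0600+0.0040+0.2040+0.1700  ⇒  S_min = 219/500 m

S_min = 219/500 m = 0.4380 m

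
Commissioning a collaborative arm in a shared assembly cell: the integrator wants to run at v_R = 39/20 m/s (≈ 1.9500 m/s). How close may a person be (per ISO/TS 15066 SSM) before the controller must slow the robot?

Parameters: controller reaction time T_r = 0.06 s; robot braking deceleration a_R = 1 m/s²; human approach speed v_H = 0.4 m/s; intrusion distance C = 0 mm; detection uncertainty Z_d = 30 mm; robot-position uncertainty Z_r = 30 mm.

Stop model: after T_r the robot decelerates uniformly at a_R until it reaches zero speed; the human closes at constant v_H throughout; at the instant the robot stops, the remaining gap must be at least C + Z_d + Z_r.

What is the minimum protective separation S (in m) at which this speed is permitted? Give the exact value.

T_s = v_R/a_R = (39/20)/1 = 1.9500 s
reaction-phase robot travel = 1.9500·0.0600 = 0.1170 m
braking distance = 1.9500²/(2·1.0000) = 1.9013 m
human over T_r+T_s: 0.4000·(0.0600+1.9500) = 0.8040 m
residual clearance needed = 0.0000+0.0300+0.0300 = 0.0600 m
S_min ≈ 0.1170+1.9013+0.8040+0.0600  ⇒  S_min = 11529/4000 m

S_min = 11529/4000 m = 2.8822 m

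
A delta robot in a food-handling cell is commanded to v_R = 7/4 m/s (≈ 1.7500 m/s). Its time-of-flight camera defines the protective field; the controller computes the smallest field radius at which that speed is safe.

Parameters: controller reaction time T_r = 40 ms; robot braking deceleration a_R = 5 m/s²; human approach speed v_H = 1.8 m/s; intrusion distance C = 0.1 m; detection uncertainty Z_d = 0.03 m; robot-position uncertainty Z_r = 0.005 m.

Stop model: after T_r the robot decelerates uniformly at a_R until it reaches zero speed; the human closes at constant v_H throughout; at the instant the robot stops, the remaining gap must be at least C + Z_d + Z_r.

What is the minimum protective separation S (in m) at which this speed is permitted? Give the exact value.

stop time T_s = (7/4)/5 = 0.3500 s
robot covers v_R·T_r = 1.7500·0.0400 = 0.0700 m before braking
robot under decel: 1.7500²/(2·5.0000) = 0.3063 m
human closes 1.8000·0.3900 = 0.7020 m
residual clearance needed = 0.1000+0.0300+0.0050 = 0.1350 m
S_min ≈ 0.0700+0.3063+0.7020+0.1350  ⇒  S_min = 4853/4000 m

S_min = 4853/4000 m = 1.2132 m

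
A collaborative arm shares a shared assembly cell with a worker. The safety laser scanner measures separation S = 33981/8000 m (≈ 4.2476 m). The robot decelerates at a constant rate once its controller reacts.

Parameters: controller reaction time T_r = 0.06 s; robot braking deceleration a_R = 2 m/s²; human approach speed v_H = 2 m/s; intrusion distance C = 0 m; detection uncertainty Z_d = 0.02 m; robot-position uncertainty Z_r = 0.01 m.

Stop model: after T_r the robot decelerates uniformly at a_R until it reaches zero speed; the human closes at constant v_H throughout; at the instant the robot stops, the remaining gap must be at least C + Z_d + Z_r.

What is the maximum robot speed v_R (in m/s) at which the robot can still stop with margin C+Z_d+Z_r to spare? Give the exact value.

quadratic (1/4)·v² + (53/50)·v + (-32781/8000) = 0
  disc = (53/50)² − 4·(1/4)·(-32781/8000) = 208849/40000 ; √disc = 457/200
  v_R = (−(53/50) + 457/200) / (2·(1/4)) = 49/20 m/s
check:
braking lasts T_s = (49/20)/2 = 1.2250 s
reaction-phase robot travel = 2.4500·0.0600 = 0.1470 m
robot under decel: 2.4500²/(2·2.0000) = 1.5006 m
human over T_r+T_s: 2.0000·(0.0600+1.2250) = 2.5700 m
residual clearance needed = 0.0000+0.0200+0.0100 = 0.0300 m
sum ≈ 0.1470+1.5006+2.5700+0.0300 ≈ 4.2476 m = S ✓

v_R_max = 49/20 m/s = 2.4500 m/s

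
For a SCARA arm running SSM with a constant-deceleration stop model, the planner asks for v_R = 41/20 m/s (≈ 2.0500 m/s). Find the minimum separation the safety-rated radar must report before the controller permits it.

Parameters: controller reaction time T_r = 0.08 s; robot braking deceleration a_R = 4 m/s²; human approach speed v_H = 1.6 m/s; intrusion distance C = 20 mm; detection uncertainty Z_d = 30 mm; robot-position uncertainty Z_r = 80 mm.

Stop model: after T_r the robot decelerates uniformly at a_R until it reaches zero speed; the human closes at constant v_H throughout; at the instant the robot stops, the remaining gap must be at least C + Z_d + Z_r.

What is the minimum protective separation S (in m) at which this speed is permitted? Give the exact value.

S_min = 28277/16000 m = 1.7673 m

T_s = v_R/a_R = (41/20)/4 = 0.5125 s
reaction-phase robot travel = 2.0500·0.0800 = 0.1640 m
braking distance = 2.0500²/(2·4.0000) = 0.5253 m
human closes 1.6000·0.5925 = 0.9480 m
margins: 0.0200+0.0300+0.0800 = 0.1300 m
S_min ≈ 0.1640+0.5253+0.9480+0.1300  ⇒  S_min = 28277/16000 m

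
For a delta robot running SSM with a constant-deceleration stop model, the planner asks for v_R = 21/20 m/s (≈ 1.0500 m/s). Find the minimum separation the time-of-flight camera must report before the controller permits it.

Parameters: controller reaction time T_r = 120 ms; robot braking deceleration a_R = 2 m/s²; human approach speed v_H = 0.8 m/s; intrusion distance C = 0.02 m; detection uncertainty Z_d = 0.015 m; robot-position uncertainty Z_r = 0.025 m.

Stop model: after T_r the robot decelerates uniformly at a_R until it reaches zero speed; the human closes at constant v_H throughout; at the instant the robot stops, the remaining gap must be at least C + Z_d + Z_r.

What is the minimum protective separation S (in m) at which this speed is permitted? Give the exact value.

stop time T_s = (21/20)/2 = 0.5250 s
robot covers v_R·T_r = 1.0500·0.1200 = 0.1260 m before braking
robot under decel: 1.0500²/(2·2.0000) = 0.2756 m
human closes 0.8000·0.6450 = 0.5160 m
residual clearance needed = 0.0200+0.0150+0.0250 = 0.0600 m
S_min ≈ 0.1260+0.2756+0.5160+0.0600  ⇒  S_min = 7821/8000 m

S_min = 7821/8000 m = 0.9776 m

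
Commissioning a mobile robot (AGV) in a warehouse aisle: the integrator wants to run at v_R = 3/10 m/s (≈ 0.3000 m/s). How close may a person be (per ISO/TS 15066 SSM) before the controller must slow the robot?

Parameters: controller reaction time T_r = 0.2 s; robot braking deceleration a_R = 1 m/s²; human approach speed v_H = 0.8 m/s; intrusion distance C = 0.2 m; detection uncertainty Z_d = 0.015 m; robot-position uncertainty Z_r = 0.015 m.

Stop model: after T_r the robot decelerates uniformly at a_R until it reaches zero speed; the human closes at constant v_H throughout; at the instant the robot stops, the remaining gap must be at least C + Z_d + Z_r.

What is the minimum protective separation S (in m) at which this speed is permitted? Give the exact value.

stop time T_s = (3/10)/1 = 0.3000 s
reaction-phase robot travel = 0.3000·0.2000 = 0.0600 m
braking distance = 0.3000²/(2·1.0000) = 0.0450 m
person approaches 0.8000·(0.2000+0.3000) = 0.4000 m
margins: 0.2000+0.0150+0.0150 = 0.2300 m
S_min ≈ 0.0600+0.0450+0.4000+0.2300  ⇒  S_min = 147/200 m

S_min = 147/200 m = 0.7350 m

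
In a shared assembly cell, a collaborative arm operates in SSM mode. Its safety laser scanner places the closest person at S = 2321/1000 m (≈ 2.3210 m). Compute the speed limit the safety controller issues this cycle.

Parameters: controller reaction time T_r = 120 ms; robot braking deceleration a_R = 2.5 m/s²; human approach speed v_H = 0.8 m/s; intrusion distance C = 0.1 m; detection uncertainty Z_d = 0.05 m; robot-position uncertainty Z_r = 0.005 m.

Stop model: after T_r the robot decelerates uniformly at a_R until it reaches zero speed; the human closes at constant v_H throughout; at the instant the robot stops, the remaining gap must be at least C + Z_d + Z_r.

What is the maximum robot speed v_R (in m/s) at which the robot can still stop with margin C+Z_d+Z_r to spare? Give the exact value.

v_R_max = 23/10 m/s = 2.3000 m/s

at the boundary: (1/5)·v² + (11/25)·v + (-207/100) = 0
  disc = (11/25)² − 4·(1/5)·(-207/100) = 1156/625 ; √disc = 34/25
  v_R = (−(11/25) + 34/25) / (2·(1/5)) = 23/10 m/s
check:
braking lasts T_s = (23/10)/(5/2) = 0.9200 s
robot covers v_R·T_r = 2.3000·0.1200 = 0.2760 m before braking
braking distance = 2.3000²/(2·2.5000) = 1.0580 m
human over T_r+T_s: 0.8000·(0.1200+0.9200) = 0.8320 m
margins: 0.1000+0.0500+0.0050 = 0.1550 m
sum ≈ 0.2760+1.0580+0.8320+0.1550 ≈ 2.3210 m = S ✓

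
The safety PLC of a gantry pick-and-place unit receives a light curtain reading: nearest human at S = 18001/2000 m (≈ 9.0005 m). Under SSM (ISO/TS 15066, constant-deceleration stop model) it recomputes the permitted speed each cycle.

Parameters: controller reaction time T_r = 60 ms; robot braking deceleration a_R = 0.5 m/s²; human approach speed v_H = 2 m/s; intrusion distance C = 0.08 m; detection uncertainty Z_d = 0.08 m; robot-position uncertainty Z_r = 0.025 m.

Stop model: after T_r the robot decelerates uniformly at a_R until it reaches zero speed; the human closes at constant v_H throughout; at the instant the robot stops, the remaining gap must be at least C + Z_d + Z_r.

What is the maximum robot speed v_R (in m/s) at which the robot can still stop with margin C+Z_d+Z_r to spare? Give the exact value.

collect terms ⇒ (1)·v_R² + (203/50)·v_R + (-17391/2000) = 0
  disc = (203/50)² − 4·(1)·(-17391/2000) = 32041/625 ; √disc = 179/25
  v_R = (−(203/50) + 179/25) / (2·(1)) = 31/20 m/s
check:
braking lasts T_s = (31/20)/(1/2) = 3.1000 s
robot covers v_R·T_r = 1.5500·0.0600 = 0.0930 m before braking
robot covers 1.5500·3.1000 − ½·0.5000·3.1000² = 2.4025 m while stopping
human closes 2.0000·3.1600 = 6.3200 m
margins: 0.0800+0.0800+0.0250 = 0.1850 m
sum ≈ 0.0930+2.4025+6.3200+0.1850 ≈ 9.0005 m = S ✓

v_R_max = 31/20 m/s = 1.5500 m/s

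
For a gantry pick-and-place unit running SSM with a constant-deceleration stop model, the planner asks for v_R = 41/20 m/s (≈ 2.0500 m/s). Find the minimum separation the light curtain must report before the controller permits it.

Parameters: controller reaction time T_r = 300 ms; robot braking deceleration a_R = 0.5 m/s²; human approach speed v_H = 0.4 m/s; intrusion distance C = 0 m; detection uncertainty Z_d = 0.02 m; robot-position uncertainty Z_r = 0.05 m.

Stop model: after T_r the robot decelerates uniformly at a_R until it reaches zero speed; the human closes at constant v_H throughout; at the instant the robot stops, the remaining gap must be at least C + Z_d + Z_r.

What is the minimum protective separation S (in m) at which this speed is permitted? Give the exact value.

stop time T_s = (41/20)/(1/2) = 4.1000 s
robot in T_r: 2.0500·0.3000 = 0.6150 m
braking distance = 2.0500²/(2·0.5000) = 4.2025 m
person approaches 0.4000·(0.3000+4.1000) = 1.7600 m
C+Z_d+Z_r = 0.0000+0.0200+0.0500 = 0.0700 m
S_min ≈ 0.6150+4.2025+1.7600+0.0700  ⇒  S_min = 2659/400 m

S_min = 2659/400 m = 6.6475 m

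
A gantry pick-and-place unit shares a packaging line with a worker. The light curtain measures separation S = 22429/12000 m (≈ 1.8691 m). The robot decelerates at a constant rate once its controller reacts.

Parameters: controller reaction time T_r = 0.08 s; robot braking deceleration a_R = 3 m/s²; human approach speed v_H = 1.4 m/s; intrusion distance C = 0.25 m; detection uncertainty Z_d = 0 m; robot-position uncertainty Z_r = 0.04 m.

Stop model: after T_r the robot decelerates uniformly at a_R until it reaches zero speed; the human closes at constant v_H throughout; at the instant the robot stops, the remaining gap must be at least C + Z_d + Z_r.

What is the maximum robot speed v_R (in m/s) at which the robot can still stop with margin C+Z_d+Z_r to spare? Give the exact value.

v_R_max = 7/4 m/s = 1.7500 m/s

at the boundary: (1/6)·v² + (41/75)·v + (-3521/2400) = 0
  disc = (41/75)² − 4·(1/6)·(-3521/2400) = 12769/10000 ; √disc = 113/100
  v_R = (−(41/75) + 113/100) / (2·(1/6)) = 7/4 m/s
check:
stop time T_s = (7/4)/3 = 0.5833 s
robot in T_r: 1.7500·0.0800 = 0.1400 m
braking distance = 1.7500²/(2·3.0000) = 0.5104 m
human over T_r+T_s: 1.4000·(0.0800+0.5833) = 0.9287 m
residual clearance needed = 0.2500+0.0000+0.0400 = 0.2900 m
sum ≈ 0.1400+0.5104+0.9287+0.2900 ≈ 1.8691 m = S ✓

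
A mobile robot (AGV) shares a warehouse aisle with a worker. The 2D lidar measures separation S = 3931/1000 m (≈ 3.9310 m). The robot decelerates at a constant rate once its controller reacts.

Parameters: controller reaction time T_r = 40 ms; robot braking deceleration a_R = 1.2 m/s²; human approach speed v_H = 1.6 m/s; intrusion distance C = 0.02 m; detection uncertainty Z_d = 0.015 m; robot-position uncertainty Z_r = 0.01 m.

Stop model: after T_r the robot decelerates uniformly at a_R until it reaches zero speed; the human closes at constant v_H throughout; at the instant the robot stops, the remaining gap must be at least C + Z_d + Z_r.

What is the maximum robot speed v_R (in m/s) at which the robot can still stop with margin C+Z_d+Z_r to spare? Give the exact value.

collect terms ⇒ (5/12)·v_R² + (103/75)·v_R + (-1911/500) = 0
  disc = (103/75)² − 4·(5/12)·(-1911/500) = 185761/22500 ; √disc = 431/150
  v_R = (−(103/75) + 431/150) / (2·(5/12)) = 9/5 m/s
check:
stop time T_s = (9/5)/(6/5) = 1.5000 s
reaction-phase robot travel = 1.8000·0.0400 = 0.0720 m
robot under decel: 1.8000²/(2·1.2000) = 1.3500 m
human closes 1.6000·1.5400 = 2.4640 m
margins: 0.0200+0.0150+0.0100 = 0.0450 m
sum ≈ 0.0720+1.3500+2.4640+0.0450 ≈ 3.9310 m = S ✓

v_R_max = 9/5 m/s = 1.8000 m/s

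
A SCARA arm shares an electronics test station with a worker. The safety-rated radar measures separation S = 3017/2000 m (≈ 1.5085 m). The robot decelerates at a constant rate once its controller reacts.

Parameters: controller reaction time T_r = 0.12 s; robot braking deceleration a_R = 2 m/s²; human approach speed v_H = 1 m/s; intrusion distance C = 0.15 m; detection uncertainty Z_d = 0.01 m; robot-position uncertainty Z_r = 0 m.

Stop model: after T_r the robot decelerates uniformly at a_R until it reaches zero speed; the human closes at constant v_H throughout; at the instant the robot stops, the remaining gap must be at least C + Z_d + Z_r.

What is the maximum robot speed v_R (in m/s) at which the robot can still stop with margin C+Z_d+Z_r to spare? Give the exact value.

v_R_max = 13/10 m/s = 1.3000 m/s

quadratic (1/4)·v² + (31/50)·v + (-2457/2000) = 0
  disc = (31/50)² − 4·(1/4)·(-2457/2000) = 16129/10000 ; √disc = 127/100
  v_R = (−(31/50) + 127/100) / (2·(1/4)) = 13/10 m/s
check:
T_s = v_R/a_R = (13/10)/2 = 0.6500 s
robot in T_r: 1.3000·0.1200 = 0.1560 m
robot covers 1.3000·0.6500 − ½·2.0000·0.6500² = 0.4225 m while stopping
person approaches 1.0000·(0.1200+0.6500) = 0.7700 m
C+Z_d+Z_r = 0.1500+0.0100+0.0000 = 0.1600 m
sum ≈ 0.1560+0.4225+0.7700+0.1600 ≈ 1.5085 m = S ✓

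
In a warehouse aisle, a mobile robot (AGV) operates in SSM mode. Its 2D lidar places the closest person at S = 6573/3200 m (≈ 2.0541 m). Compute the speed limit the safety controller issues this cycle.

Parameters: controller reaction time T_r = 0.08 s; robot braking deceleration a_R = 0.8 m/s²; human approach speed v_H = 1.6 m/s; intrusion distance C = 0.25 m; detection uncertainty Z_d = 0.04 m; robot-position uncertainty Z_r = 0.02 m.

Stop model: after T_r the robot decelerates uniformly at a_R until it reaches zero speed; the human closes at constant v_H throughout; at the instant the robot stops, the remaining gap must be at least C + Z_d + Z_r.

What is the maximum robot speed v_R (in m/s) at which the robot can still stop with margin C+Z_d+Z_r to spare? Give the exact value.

v_R_max = 13/20 m/s = 0.6500 m/s

quadratic (5/8)·v² + (52/25)·v + (-25857/16000) = 0
  disc = (52/25)² − 4·(5/8)·(-25857/16000) = 1338649/160000 ; √disc = 1157/400
  v_R = (−(52/25) + 1157/400) / (2·(5/8)) = 13/20 m/s
check:
stop time T_s = (13/20)/(4/5) = 0.8125 s
robot in T_r: 0.6500·0.0800 = 0.0520 m
robot covers 0.6500·0.8125 − ½·0.8000·0.8125² = 0.2641 m while stopping
human over T_r+T_s: 1.6000·(0.0800+0.8125) = 1.4280 m
C+Z_d+Z_r = 0.2500+0.0400+0.0200 = 0.3100 m
sum ≈ 0.0520+0.2641+1.4280+0.3100 ≈ 2.0541 m = S ✓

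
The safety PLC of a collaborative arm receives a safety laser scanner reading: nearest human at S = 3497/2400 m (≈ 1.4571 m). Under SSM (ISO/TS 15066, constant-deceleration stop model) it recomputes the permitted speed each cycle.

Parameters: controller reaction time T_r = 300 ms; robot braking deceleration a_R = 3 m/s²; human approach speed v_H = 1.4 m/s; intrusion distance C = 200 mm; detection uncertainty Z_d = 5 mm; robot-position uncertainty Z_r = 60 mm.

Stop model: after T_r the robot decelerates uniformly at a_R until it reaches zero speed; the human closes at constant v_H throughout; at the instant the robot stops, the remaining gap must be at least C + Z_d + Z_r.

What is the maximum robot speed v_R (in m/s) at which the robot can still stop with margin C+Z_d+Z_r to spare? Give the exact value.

at the boundary: (1/6)·v² + (23/30)·v + (-1853/2400) = 0
  disc = (23/30)² − 4·(1/6)·(-1853/2400) = 441/400 ; √disc = 21/20
  v_R = (−(23/30) + 21/20) / (2·(1/6)) = 17/20 m/s
check:
stop time T_s = (17/20)/3 = 0.2833 s
reaction-phase robot travel = 0.8500·0.3000 = 0.2550 m
braking distance = 0.8500²/(2·3.0000) = 0.1204 m
human over T_r+T_s: 1.4000·(0.3000+0.2833) = 0.8167 m
residual clearance needed = 0.2000+0.0050+0.0600 = 0.2650 m
sum ≈ 0.2550+0.1204+0.8167+0.2650 ≈ 1.4571 m = S ✓

v_R_max = 17/20 m/s = 0.8500 m/s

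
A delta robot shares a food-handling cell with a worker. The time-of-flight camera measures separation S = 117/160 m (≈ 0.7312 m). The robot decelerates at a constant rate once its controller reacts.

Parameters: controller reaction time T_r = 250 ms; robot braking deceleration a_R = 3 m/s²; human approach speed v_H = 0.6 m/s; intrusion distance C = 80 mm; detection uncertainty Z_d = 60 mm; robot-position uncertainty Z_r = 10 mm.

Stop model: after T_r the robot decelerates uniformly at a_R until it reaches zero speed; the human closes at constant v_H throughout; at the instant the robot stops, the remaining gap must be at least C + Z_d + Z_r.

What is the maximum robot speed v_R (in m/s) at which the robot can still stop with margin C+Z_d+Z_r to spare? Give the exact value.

collect terms ⇒ (1/6)·v_R² + (9/20)·v_R + (-69/160) = 0
  disc = (9/20)² − 4·(1/6)·(-69/160) = 49/100 ; √disc = 7/10
  v_R = (−(9/20) + 7/10) / (2·(1/6)) = 3/4 m/s
check:
braking lasts T_s = (3/4)/3 = 0.2500 s
reaction-phase robot travel = 0.7500·0.2500 = 0.1875 m
braking distance = 0.7500²/(2·3.0000) = 0.0938 m
human closes 0.6000·0.5000 = 0.3000 m
C+Z_d+Z_r = 0.0800+0.0600+0.0100 = 0.1500 m
sum ≈ 0.1875+0.0938+0.3000+0.1500 ≈ 0.7312 m = S ✓

v_R_max = 3/4 m/s = 0.7500 m/s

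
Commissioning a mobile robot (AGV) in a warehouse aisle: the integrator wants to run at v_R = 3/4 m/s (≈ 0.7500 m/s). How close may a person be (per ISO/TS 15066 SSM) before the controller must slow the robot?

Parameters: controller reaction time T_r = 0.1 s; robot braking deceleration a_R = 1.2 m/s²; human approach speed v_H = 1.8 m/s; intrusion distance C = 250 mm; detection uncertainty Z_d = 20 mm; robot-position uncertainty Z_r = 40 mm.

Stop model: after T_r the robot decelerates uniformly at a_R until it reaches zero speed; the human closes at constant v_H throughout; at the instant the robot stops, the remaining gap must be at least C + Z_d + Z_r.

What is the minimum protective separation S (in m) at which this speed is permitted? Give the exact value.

S_min = 3079/1600 m = 1.9244 m

T_s = v_R/a_R = (3/4)/(6/5) = 0.6250 s
reaction-phase robot travel = 0.7500·0.1000 = 0.0750 m
robot covers 0.7500·0.6250 − ½·1.2000·0.6250² = 0.2344 m while stopping
human over T_r+T_s: 1.8000·(0.1000+0.6250) = 1.3050 m
C+Z_d+Z_r = 0.2500+0.0200+0.0400 = 0.3100 m
S_min ≈ 0.0750+0.2344+1.3050+0.3100  ⇒  S_min = 3079/1600 m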